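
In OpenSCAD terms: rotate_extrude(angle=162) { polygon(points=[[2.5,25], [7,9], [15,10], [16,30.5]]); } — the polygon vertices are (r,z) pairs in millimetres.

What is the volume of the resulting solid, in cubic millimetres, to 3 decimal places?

Profile (r,z), 4 vertices: (2.5,25) (7,9) (15,10) (16,30.5)
edge 0: (2.5,25)→(7,9)  cross = 2.5·9 − 7·25 = -152.5000; (r_i+r_j)·cross = 9.5·-152.5000 = -1448.7500
edge 1: (7,9)→(15,10)  cross = 7·10 − 15·9 = -65.0000; (r_i+r_j)·cross = 22·-65.0000 = -1430.0000
edge 2: (15,10)→(16,30.5)  cross = 15·30.5 − 16·10 = 297.5000; (r_i+r_j)·cross = 31·297.5000 = 9222.5000
edge 3: (16,30.5)→(2.5,25)  cross = 16·25 − 2.5·30.5 = 323.7500; (r_i+r_j)·cross = 18.5·323.7500 = 5989.3750
Σcross = 403.7500 → A = |Σcross|/2 = 201.8750 mm²
Σ(r_i+r_j)·cross = 12333.1250 → first moment M = |Σ|/6 = 2055.5208
R_c = M/A = 2055.5208/201.8750 = 10.1821 mm
θ = 162° = 2.827433 rad
V = θ·R_c·A = 2.827433·10.1821·201.8750 = 5811.848 mm³

Volume = 5811.848 mm³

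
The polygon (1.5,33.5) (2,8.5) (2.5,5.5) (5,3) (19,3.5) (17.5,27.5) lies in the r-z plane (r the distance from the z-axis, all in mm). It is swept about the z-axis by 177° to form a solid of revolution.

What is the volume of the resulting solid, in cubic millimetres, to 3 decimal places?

Volume = 13312.856 mm³

Profile (r,z), 6 vertices: (1.5,33.5) (2,8.5) (2.5,5.5) (5,3) (19,3.5) (17.5,27.5)
edge 0: (1.5,33.5)→(2,8.5)  cross = 1.5·8.5 − 2·33.5 = -54.2500; (r_i+r_j)·cross = 3.5·-54.2500 = -189.8750
edge 1: (2,8.5)→(2.5,5.5)  cross = 2·5.5 − 2.5·8.5 = -10.2500; (r_i+r_j)·cross = 4.5·-10.2500 = -46.1250
edge 2: (2.5,5.5)→(5,3)  cross = 2.5·3 − 5·5.5 = -20.0000; (r_i+r_j)·cross = 7.5·-20.0000 = -150.0000
edge 3: (5,3)→(19,3.5)  cross = 5·3.5 − 19·3 = -39.5000; (r_i+r_j)·cross = 24·-39.5000 = -948.0000
edge 4: (19,3.5)→(17.5,27.5)  cross = 19·27.5 − 17.5·3.5 = 461.2500; (r_i+r_j)·cross = 36.5·461.2500 = 16835.6250
edge 5: (17.5,27.5)→(1.5,33.5)  cross = 17.5·33.5 − 1.5·27.5 = 545.0000; (r_i+r_j)·cross = 19·545.0000 = 10355.0000
Σcross = 882.2500 → A = |Σcross|/2 = 441.1250 mm²
Σ(r_i+r_j)·cross = 25856.6250 → first moment M = |Σ|/6 = 4309.4375
R_c = M/A = 4309.4375/441.1250 = 9.7692 mm
θ = 177° = 3.089233 rad
V = θ·R_c·A = 3.089233·9.7692·441.1250 = 13312.856 mm³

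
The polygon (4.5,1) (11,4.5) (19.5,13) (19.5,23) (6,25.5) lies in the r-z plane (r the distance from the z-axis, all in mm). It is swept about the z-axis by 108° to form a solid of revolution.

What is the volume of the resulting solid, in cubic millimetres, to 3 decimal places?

Volume = 5482.865 mm³

Profile (r,z), 5 vertices: (4.5,1) (11,4.5) (19.5,13) (19.5,23) (6,25.5)
edge 0: (4.5,1)→(11,4.5)  cross = 4.5·4.5 − 11·1 = 9.2500; (r_i+r_j)·cross = 15.5·9.2500 = 143.3750
edge 1: (11,4.5)→(19.5,13)  cross = 11·13 − 19.5·4.5 = 55.2500; (r_i+r_j)·cross = 30.5·55.2500 = 1685.1250
edge 2: (19.5,13)→(19.5,23)  cross = 19.5·23 − 19.5·13 = 195.0000; (r_i+r_j)·cross = 39·195.0000 = 7605.0000
edge 3: (19.5,23)→(6,25.5)  cross = 19.5·25.5 − 6·23 = 359.2500; (r_i+r_j)·cross = 25.5·359.2500 = 9160.8750
edge 4: (6,25.5)→(4.5,1)  cross = 6·1 − 4.5·25.5 = -108.7500; (r_i+r_j)·cross = 10.5·-108.7500 = -1141.8750
Σcross = 510.0000 → A = |Σcross|/2 = 255.0000 mm²
Σ(r_i+r_j)·cross = 17452.5000 → first moment M = |Σ|/6 = 2908.7500
R_c = M/A = 2908.7500/255.0000 = 11.4069 mm
θ = 108° = 1.884956 rad
V = θ·R_c·A = 1.884956·11.4069·255.0000 = 5482.865 mm³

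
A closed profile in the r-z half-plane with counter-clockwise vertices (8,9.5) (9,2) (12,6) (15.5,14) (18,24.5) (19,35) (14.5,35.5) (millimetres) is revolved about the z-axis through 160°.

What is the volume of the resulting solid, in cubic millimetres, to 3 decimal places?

Profile (r,z), 7 vertices: (8,9.5) (9,2) (12,6) (15.5,14) (18,24.5) (19,35) (14.5,35.5)
edge 0: (8,9.5)→(9,2)  cross = 8·2 − 9·9.5 = -69.5000; (r_i+r_j)·cross = 17·-69.5000 = -1181.5000
edge 1: (9,2)→(12,6)  cross = 9·6 − 12·2 = 30.0000; (r_i+r_j)·cross = 21·30.0000 = 630.0000
edge 2: (12,6)→(15.5,14)  cross = 12·14 − 15.5·6 = 75.0000; (r_i+r_j)·cross = 27.5·75.0000 = 2062.5000
edge 3: (15.5,14)→(18,24.5)  cross = 15.5·24.5 − 18·14 = 127.7500; (r_i+r_j)·cross = 33.5·127.7500 = 4279.6250
edge 4: (18,24.5)→(19,35)  cross = 18·35 − 19·24.5 = 164.5000; (r_i+r_j)·cross = 37·164.5000 = 6086.5000
edge 5: (19,35)→(14.5,35.5)  cross = 19·35.5 − 14.5·35 = 167.0000; (r_i+r_j)·cross = 33.5·167.0000 = 5594.5000
edge 6: (14.5,35.5)→(8,9.5)  cross = 14.5·9.5 − 8·35.5 = -146.2500; (r_i+r_j)·cross = 22.5·-146.2500 = -3290.6250
Σcross = 348.5000 → A = |Σcross|/2 = 174.2500 mm²
Σ(r_i+r_j)·cross = 14181.0000 → first moment M = |Σ|/6 = 2363.5000
R_c = M/A = 2363.5000/174.2500 = 13.5638 mm
θ = 160° = 2.792527 rad
V = θ·R_c·A = 2.792527·13.5638·174.2500 = 6600.137 mm³

Volume = 6600.137 mm³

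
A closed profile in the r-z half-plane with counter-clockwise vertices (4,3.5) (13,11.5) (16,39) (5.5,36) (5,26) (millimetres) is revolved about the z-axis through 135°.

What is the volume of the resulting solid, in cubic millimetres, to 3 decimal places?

Profile (r,z), 5 vertices: (4,3.5) (13,11.5) (16,39) (5.5,36) (5,26)
edge 0: (4,3.5)→(13,11.5)  cross = 4·11.5 − 13·3.5 = 0.5000; (r_i+r_j)·cross = 17·0.5000 = 8.5000
edge 1: (13,11.5)→(16,39)  cross = 13·39 − 16·11.5 = 323.0000; (r_i+r_j)·cross = 29·323.0000 = 9367.0000
edge 2: (16,39)→(5.5,36)  cross = 16·36 − 5.5·39 = 361.5000; (r_i+r_j)·cross = 21.5·361.5000 = 7772.2500
edge 3: (5.5,36)→(5,26)  cross = 5.5·26 − 5·36 = -37.0000; (r_i+r_j)·cross = 10.5·-37.0000 = -388.5000
edge 4: (5,26)→(4,3.5)  cross = 5·3.5 − 4·26 = -86.5000; (r_i+r_j)·cross = 9·-86.5000 = -778.5000
Σcross = 561.5000 → A = |Σcross|/2 = 280.7500 mm²
Σ(r_i+r_j)·cross = 15980.7500 → first moment M = |Σ|/6 = 2663.4583
R_c = M/A = 2663.4583/280.7500 = 9.4869 mm
θ = 135° = 2.356194 rad
V = θ·R_c·A = 2.356194·9.4869·280.7500 = 6275.626 mm³

Volume = 6275.626 mm³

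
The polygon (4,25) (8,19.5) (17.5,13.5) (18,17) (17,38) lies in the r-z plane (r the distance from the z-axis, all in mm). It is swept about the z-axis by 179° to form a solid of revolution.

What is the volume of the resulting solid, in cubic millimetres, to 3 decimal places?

Volume = 7331.769 mm³

Profile (r,z), 5 vertices: (4,25) (8,19.5) (17.5,13.5) (18,17) (17,38)
edge 0: (4,25)→(8,19.5)  cross = 4·19.5 − 8·25 = -122.0000; (r_i+r_j)·cross = 12·-122.0000 = -1464.0000
edge 1: (8,19.5)→(17.5,13.5)  cross = 8·13.5 − 17.5·19.5 = -233.2500; (r_i+r_j)·cross = 25.5·-233.2500 = -5947.8750
edge 2: (17.5,13.5)→(18,17)  cross = 17.5·17 − 18·13.5 = 54.5000; (r_i+r_j)·cross = 35.5·54.5000 = 1934.7500
edge 3: (18,17)→(17,38)  cross = 18·38 − 17·17 = 395.0000; (r_i+r_j)·cross = 35·395.0000 = 13825.0000
edge 4: (17,38)→(4,25)  cross = 17·25 − 4·38 = 273.0000; (r_i+r_j)·cross = 21·273.0000 = 5733.0000
Σcross = 367.2500 → A = |Σcross|/2 = 183.6250 mm²
Σ(r_i+r_j)·cross = 14080.8750 → first moment M = |Σ|/6 = 2346.8125
R_c = M/A = 2346.8125/183.6250 = 12.7805 mm
θ = 179° = 3.124139 rad
V = θ·R_c·A = 3.124139·12.7805·183.6250 = 7331.769 mm³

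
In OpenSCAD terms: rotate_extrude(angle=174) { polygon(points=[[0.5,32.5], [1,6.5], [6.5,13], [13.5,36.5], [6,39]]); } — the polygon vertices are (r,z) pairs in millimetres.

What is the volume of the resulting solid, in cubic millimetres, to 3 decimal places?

Profile (r,z), 5 vertices: (0.5,32.5) (1,6.5) (6.5,13) (13.5,36.5) (6,39)
edge 0: (0.5,32.5)→(1,6.5)  cross = 0.5·6.5 − 1·32.5 = -29.2500; (r_i+r_j)·cross = 1.5·-29.2500 = -43.8750
edge 1: (1,6.5)→(6.5,13)  cross = 1·13 − 6.5·6.5 = -29.2500; (r_i+r_j)·cross = 7.5·-29.2500 = -219.3750
edge 2: (6.5,13)→(13.5,36.5)  cross = 6.5·36.5 − 13.5·13 = 61.7500; (r_i+r_j)·cross = 20·61.7500 = 1235.0000
edge 3: (13.5,36.5)→(6,39)  cross = 13.5·39 − 6·36.5 = 307.5000; (r_i+r_j)·cross = 19.5·307.5000 = 5996.2500
edge 4: (6,39)→(0.5,32.5)  cross = 6·32.5 − 0.5·39 = 175.5000; (r_i+r_j)·cross = 6.5·175.5000 = 1140.7500
Σcross = 486.2500 → A = |Σcross|/2 = 243.1250 mm²
Σ(r_i+r_j)·cross = 8108.7500 → first moment M = |Σ|/6 = 1351.4583
R_c = M/A = 1351.4583/243.1250 = 5.5587 mm
θ = 174° = 3.036873 rad
V = θ·R_c·A = 3.036873·5.5587·243.1250 = 4104.207 mm³

Volume = 4104.207 mm³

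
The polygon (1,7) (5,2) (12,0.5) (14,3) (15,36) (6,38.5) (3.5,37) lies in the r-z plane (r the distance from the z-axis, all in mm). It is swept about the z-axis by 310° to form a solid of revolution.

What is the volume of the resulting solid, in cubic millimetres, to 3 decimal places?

Volume = 19717.403 mm³

Profile (r,z), 7 vertices: (1,7) (5,2) (12,0.5) (14,3) (15,36) (6,38.5) (3.5,37)
edge 0: (1,7)→(5,2)  cross = 1·2 − 5·7 = -33.0000; (r_i+r_j)·cross = 6·-33.0000 = -198.0000
edge 1: (5,2)→(12,0.5)  cross = 5·0.5 − 12·2 = -21.5000; (r_i+r_j)·cross = 17·-21.5000 = -365.5000
edge 2: (12,0.5)→(14,3)  cross = 12·3 − 14·0.5 = 29.0000; (r_i+r_j)·cross = 26·29.0000 = 754.0000
edge 3: (14,3)→(15,36)  cross = 14·36 − 15·3 = 459.0000; (r_i+r_j)·cross = 29·459.0000 = 13311.0000
edge 4: (15,36)→(6,38.5)  cross = 15·38.5 − 6·36 = 361.5000; (r_i+r_j)·cross = 21·361.5000 = 7591.5000
edge 5: (6,38.5)→(3.5,37)  cross = 6·37 − 3.5·38.5 = 87.2500; (r_i+r_j)·cross = 9.5·87.2500 = 828.8750
edge 6: (3.5,37)→(1,7)  cross = 3.5·7 − 1·37 = -12.5000; (r_i+r_j)·cross = 4.5·-12.5000 = -56.2500
Σcross = 869.7500 → A = |Σcross|/2 = 434.8750 mm²
Σ(r_i+r_j)·cross = 21865.6250 → first moment M = |Σ|/6 = 3644.2708
R_c = M/A = 3644.2708/434.8750 = 8.3800 mm
θ = 310° = 5.410521 rad
V = θ·R_c·A = 5.410521·8.3800·434.8750 = 19717.403 mm³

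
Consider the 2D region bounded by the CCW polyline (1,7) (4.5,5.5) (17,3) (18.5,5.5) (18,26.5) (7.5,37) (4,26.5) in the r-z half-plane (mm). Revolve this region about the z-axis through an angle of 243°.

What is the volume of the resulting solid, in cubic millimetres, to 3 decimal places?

Volume = 18571.024 mm³

Profile (r,z), 7 vertices: (1,7) (4.5,5.5) (17,3) (18.5,5.5) (18,26.5) (7.5,37) (4,26.5)
edge 0: (1,7)→(4.5,5.5)  cross = 1·5.5 − 4.5·7 = -26.0000; (r_i+r_j)·cross = 5.5·-26.0000 = -143.0000
edge 1: (4.5,5.5)→(17,3)  cross = 4.5·3 − 17·5.5 = -80.0000; (r_i+r_j)·cross = 21.5·-80.0000 = -1720.0000
edge 2: (17,3)→(18.5,5.5)  cross = 17·5.5 − 18.5·3 = 38.0000; (r_i+r_j)·cross = 35.5·38.0000 = 1349.0000
edge 3: (18.5,5.5)→(18,26.5)  cross = 18.5·26.5 − 18·5.5 = 391.2500; (r_i+r_j)·cross = 36.5·391.2500 = 14280.6250
edge 4: (18,26.5)→(7.5,37)  cross = 18·37 − 7.5·26.5 = 467.2500; (r_i+r_j)·cross = 25.5·467.2500 = 11914.8750
edge 5: (7.5,37)→(4,26.5)  cross = 7.5·26.5 − 4·37 = 50.7500; (r_i+r_j)·cross = 11.5·50.7500 = 583.6250
edge 6: (4,26.5)→(1,7)  cross = 4·7 − 1·26.5 = 1.5000; (r_i+r_j)·cross = 5·1.5000 = 7.5000
Σcross = 842.7500 → A = |Σcross|/2 = 421.3750 mm²
Σ(r_i+r_j)·cross = 26272.6250 → first moment M = |Σ|/6 = 4378.7708
R_c = M/A = 4378.7708/421.3750 = 10.3916 mm
θ = 243° = 4.241150 rad
V = θ·R_c·A = 4.241150·10.3916·421.3750 = 18571.024 mm³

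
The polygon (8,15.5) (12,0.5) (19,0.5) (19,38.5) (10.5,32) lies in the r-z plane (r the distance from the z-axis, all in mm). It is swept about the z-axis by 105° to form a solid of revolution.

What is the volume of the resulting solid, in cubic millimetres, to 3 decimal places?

Volume = 8543.867 mm³

Profile (r,z), 5 vertices: (8,15.5) (12,0.5) (19,0.5) (19,38.5) (10.5,32)
edge 0: (8,15.5)→(12,0.5)  cross = 8·0.5 − 12·15.5 = -182.0000; (r_i+r_j)·cross = 20·-182.0000 = -3640.0000
edge 1: (12,0.5)→(19,0.5)  cross = 12·0.5 − 19·0.5 = -3.5000; (r_i+r_j)·cross = 31·-3.5000 = -108.5000
edge 2: (19,0.5)→(19,38.5)  cross = 19·38.5 − 19·0.5 = 722.0000; (r_i+r_j)·cross = 38·722.0000 = 27436.0000
edge 3: (19,38.5)→(10.5,32)  cross = 19·32 − 10.5·38.5 = 203.7500; (r_i+r_j)·cross = 29.5·203.7500 = 6010.6250
edge 4: (10.5,32)→(8,15.5)  cross = 10.5·15.5 − 8·32 = -93.2500; (r_i+r_j)·cross = 18.5·-93.2500 = -1725.1250
Σcross = 647.0000 → A = |Σcross|/2 = 323.5000 mm²
Σ(r_i+r_j)·cross = 27973.0000 → first moment M = |Σ|/6 = 4662.1667
R_c = M/A = 4662.1667/323.5000 = 14.4116 mm
θ = 105° = 1.832596 rad
V = θ·R_c·A = 1.832596·14.4116·323.5000 = 8543.867 mm³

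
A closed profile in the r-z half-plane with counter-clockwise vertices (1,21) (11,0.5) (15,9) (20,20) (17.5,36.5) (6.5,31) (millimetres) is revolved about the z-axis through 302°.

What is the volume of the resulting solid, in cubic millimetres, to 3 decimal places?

Profile (r,z), 6 vertices: (1,21) (11,0.5) (15,9) (20,20) (17.5,36.5) (6.5,31)
edge 0: (1,21)→(11,0.5)  cross = 1·0.5 − 11·21 = -230.5000; (r_i+r_j)·cross = 12·-230.5000 = -2766.0000
edge 1: (11,0.5)→(15,9)  cross = 11·9 − 15·0.5 = 91.5000; (r_i+r_j)·cross = 26·91.5000 = 2379.0000
edge 2: (15,9)→(20,20)  cross = 15·20 − 20·9 = 120.0000; (r_i+r_j)·cross = 35·120.0000 = 4200.0000
edge 3: (20,20)→(17.5,36.5)  cross = 20·36.5 − 17.5·20 = 380.0000; (r_i+r_j)·cross = 37.5·380.0000 = 14250.0000
edge 4: (17.5,36.5)→(6.5,31)  cross = 17.5·31 − 6.5·36.5 = 305.2500; (r_i+r_j)·cross = 24·305.2500 = 7326.0000
edge 5: (6.5,31)→(1,21)  cross = 6.5·21 − 1·31 = 105.5000; (r_i+r_j)·cross = 7.5·105.5000 = 791.2500
Σcross = 771.7500 → A = |Σcross|/2 = 385.8750 mm²
Σ(r_i+r_j)·cross = 26180.2500 → first moment M = |Σ|/6 = 4363.3750
R_c = M/A = 4363.3750/385.8750 = 11.3077 mm
θ = 302° = 5.270894 rad
V = θ·R_c·A = 5.270894·11.3077·385.8750 = 22998.889 mm³

Volume = 22998.889 mm³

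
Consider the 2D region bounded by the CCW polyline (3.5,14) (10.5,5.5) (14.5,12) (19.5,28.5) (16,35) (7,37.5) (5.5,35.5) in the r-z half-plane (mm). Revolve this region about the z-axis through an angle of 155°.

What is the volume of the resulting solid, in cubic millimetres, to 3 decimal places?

Volume = 9815.981 mm³

Profile (r,z), 7 vertices: (3.5,14) (10.5,5.5) (14.5,12) (19.5,28.5) (16,35) (7,37.5) (5.5,35.5)
edge 0: (3.5,14)→(10.5,5.5)  cross = 3.5·5.5 − 10.5·14 = -127.7500; (r_i+r_j)·cross = 14·-127.7500 = -1788.5000
edge 1: (10.5,5.5)→(14.5,12)  cross = 10.5·12 − 14.5·5.5 = 46.2500; (r_i+r_j)·cross = 25·46.2500 = 1156.2500
edge 2: (14.5,12)→(19.5,28.5)  cross = 14.5·28.5 − 19.5·12 = 179.2500; (r_i+r_j)·cross = 34·179.2500 = 6094.5000
edge 3: (19.5,28.5)→(16,35)  cross = 19.5·35 − 16·28.5 = 226.5000; (r_i+r_j)·cross = 35.5·226.5000 = 8040.7500
edge 4: (16,35)→(7,37.5)  cross = 16·37.5 − 7·35 = 355.0000; (r_i+r_j)·cross = 23·355.0000 = 8165.0000
edge 5: (7,37.5)→(5.5,35.5)  cross = 7·35.5 − 5.5·37.5 = 42.2500; (r_i+r_j)·cross = 12.5·42.2500 = 528.1250
edge 6: (5.5,35.5)→(3.5,14)  cross = 5.5·14 − 3.5·35.5 = -47.2500; (r_i+r_j)·cross = 9·-47.2500 = -425.2500
Σcross = 674.2500 → A = |Σcross|/2 = 337.1250 mm²
Σ(r_i+r_j)·cross = 21770.8750 → first moment M = |Σ|/6 = 3628.4792
R_c = M/A = 3628.4792/337.1250 = 10.7630 mm
θ = 155° = 2.705260 rad
V = θ·R_c·A = 2.705260·10.7630·337.1250 = 9815.981 mm³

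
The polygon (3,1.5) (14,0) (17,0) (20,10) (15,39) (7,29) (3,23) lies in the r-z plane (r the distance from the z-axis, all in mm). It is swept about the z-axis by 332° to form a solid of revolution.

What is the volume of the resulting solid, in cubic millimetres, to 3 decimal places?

Profile (r,z), 7 vertices: (3,1.5) (14,0) (17,0) (20,10) (15,39) (7,29) (3,23)
edge 0: (3,1.5)→(14,0)  cross = 3·0 − 14·1.5 = -21.0000; (r_i+r_j)·cross = 17·-21.0000 = -357.0000
edge 1: (14,0)→(17,0)  cross = 14·0 − 17·0 = 0.0000; (r_i+r_j)·cross = 31·0.0000 = 0.0000
edge 2: (17,0)→(20,10)  cross = 17·10 − 20·0 = 170.0000; (r_i+r_j)·cross = 37·170.0000 = 6290.0000
edge 3: (20,10)→(15,39)  cross = 20·39 − 15·10 = 630.0000; (r_i+r_j)·cross = 35·630.0000 = 22050.0000
edge 4: (15,39)→(7,29)  cross = 15·29 − 7·39 = 162.0000; (r_i+r_j)·cross = 22·162.0000 = 3564.0000
edge 5: (7,29)→(3,23)  cross = 7·23 − 3·29 = 74.0000; (r_i+r_j)·cross = 10·74.0000 = 740.0000
edge 6: (3,23)→(3,1.5)  cross = 3·1.5 − 3·23 = -64.5000; (r_i+r_j)·cross = 6·-64.5000 = -387.0000
Σcross = 950.5000 → A = |Σcross|/2 = 475.2500 mm²
Σ(r_i+r_j)·cross = 31900.0000 → first moment M = |Σ|/6 = 5316.6667
R_c = M/A = 5316.6667/475.2500 = 11.1871 mm
θ = 332° = 5.794493 rad
V = θ·R_c·A = 5.794493·11.1871·475.2500 = 30807.388 mm³

Volume = 30807.388 mm³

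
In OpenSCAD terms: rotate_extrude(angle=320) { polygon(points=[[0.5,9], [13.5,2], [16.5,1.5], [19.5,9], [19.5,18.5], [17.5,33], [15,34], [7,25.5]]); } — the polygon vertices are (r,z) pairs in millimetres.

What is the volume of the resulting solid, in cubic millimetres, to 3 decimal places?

Volume = 26142.589 mm³

Profile (r,z), 8 vertices: (0.5,9) (13.5,2) (16.5,1.5) (19.5,9) (19.5,18.5) (17.5,33) (15,34) (7,25.5)
edge 0: (0.5,9)→(13.5,2)  cross = 0.5·2 − 13.5·9 = -120.5000; (r_i+r_j)·cross = 14·-120.5000 = -1687.0000
edge 1: (13.5,2)→(16.5,1.5)  cross = 13.5·1.5 − 16.5·2 = -12.7500; (r_i+r_j)·cross = 30·-12.7500 = -382.5000
edge 2: (16.5,1.5)→(19.5,9)  cross = 16.5·9 − 19.5·1.5 = 119.2500; (r_i+r_j)·cross = 36·119.2500 = 4293.0000
edge 3: (19.5,9)→(19.5,18.5)  cross = 19.5·18.5 − 19.5·9 = 185.2500; (r_i+r_j)·cross = 39·185.2500 = 7224.7500
edge 4: (19.5,18.5)→(17.5,33)  cross = 19.5·33 − 17.5·18.5 = 319.7500; (r_i+r_j)·cross = 37·319.7500 = 11830.7500
edge 5: (17.5,33)→(15,34)  cross = 17.5·34 − 15·33 = 100.0000; (r_i+r_j)·cross = 32.5·100.0000 = 3250.0000
edge 6: (15,34)→(7,25.5)  cross = 15·25.5 − 7·34 = 144.5000; (r_i+r_j)·cross = 22·144.5000 = 3179.0000
edge 7: (7,25.5)→(0.5,9)  cross = 7·9 − 0.5·25.5 = 50.2500; (r_i+r_j)·cross = 7.5·50.2500 = 376.8750
Σcross = 785.7500 → A = |Σcross|/2 = 392.8750 mm²
Σ(r_i+r_j)·cross = 28084.8750 → first moment M = |Σ|/6 = 4680.8125
R_c = M/A = 4680.8125/392.8750 = 11.9143 mm
θ = 320° = 5.585054 rad
V = θ·R_c·A = 5.585054·11.9143·392.8750 = 26142.589 mm³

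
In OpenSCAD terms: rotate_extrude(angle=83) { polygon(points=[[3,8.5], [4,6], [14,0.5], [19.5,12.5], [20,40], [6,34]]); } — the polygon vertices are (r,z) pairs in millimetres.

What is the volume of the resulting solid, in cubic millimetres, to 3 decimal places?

Volume = 8658.874 mm³

Profile (r,z), 6 vertices: (3,8.5) (4,6) (14,0.5) (19.5,12.5) (20,40) (6,34)
edge 0: (3,8.5)→(4,6)  cross = 3·6 − 4·8.5 = -16.0000; (r_i+r_j)·cross = 7·-16.0000 = -112.0000
edge 1: (4,6)→(14,0.5)  cross = 4·0.5 − 14·6 = -82.0000; (r_i+r_j)·cross = 18·-82.0000 = -1476.0000
edge 2: (14,0.5)→(19.5,12.5)  cross = 14·12.5 − 19.5·0.5 = 165.2500; (r_i+r_j)·cross = 33.5·165.2500 = 5535.8750
edge 3: (19.5,12.5)→(20,40)  cross = 19.5·40 − 20·12.5 = 530.0000; (r_i+r_j)·cross = 39.5·530.0000 = 20935.0000
edge 4: (20,40)→(6,34)  cross = 20·34 − 6·40 = 440.0000; (r_i+r_j)·cross = 26·440.0000 = 11440.0000
edge 5: (6,34)→(3,8.5)  cross = 6·8.5 − 3·34 = -51.0000; (r_i+r_j)·cross = 9·-51.0000 = -459.0000
Σcross = 986.2500 → A = |Σcross|/2 = 493.1250 mm²
Σ(r_i+r_j)·cross = 35863.8750 → first moment M = |Σ|/6 = 5977.3125
R_c = M/A = 5977.3125/493.1250 = 12.1213 mm
θ = 83° = 1.448623 rad
V = θ·R_c·A = 1.448623·12.1213·493.1250 = 8658.874 mm³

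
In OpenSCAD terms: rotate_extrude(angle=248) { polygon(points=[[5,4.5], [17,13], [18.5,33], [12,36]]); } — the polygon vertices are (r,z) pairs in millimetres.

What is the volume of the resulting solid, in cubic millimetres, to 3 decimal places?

Volume = 12420.932 mm³

Profile (r,z), 4 vertices: (5,4.5) (17,13) (18.5,33) (12,36)
edge 0: (5,4.5)→(17,13)  cross = 5·13 − 17·4.5 = -11.5000; (r_i+r_j)·cross = 22·-11.5000 = -253.0000
edge 1: (17,13)→(18.5,33)  cross = 17·33 − 18.5·13 = 320.5000; (r_i+r_j)·cross = 35.5·320.5000 = 11377.7500
edge 2: (18.5,33)→(12,36)  cross = 18.5·36 − 12·33 = 270.0000; (r_i+r_j)·cross = 30.5·270.0000 = 8235.0000
edge 3: (12,36)→(5,4.5)  cross = 12·4.5 − 5·36 = -126.0000; (r_i+r_j)·cross = 17·-126.0000 = -2142.0000
Σcross = 453.0000 → A = |Σcross|/2 = 226.5000 mm²
Σ(r_i+r_j)·cross = 17217.7500 → first moment M = |Σ|/6 = 2869.6250
R_c = M/A = 2869.6250/226.5000 = 12.6694 mm
θ = 248° = 4.328417 rad
V = θ·R_c·A = 4.328417·12.6694·226.5000 = 12420.932 mm³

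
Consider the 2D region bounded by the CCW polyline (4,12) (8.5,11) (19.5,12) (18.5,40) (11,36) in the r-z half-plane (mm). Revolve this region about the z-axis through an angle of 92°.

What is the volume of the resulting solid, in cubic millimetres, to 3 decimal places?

Volume = 6373.570 mm³

Profile (r,z), 5 vertices: (4,12) (8.5,11) (19.5,12) (18.5,40) (11,36)
edge 0: (4,12)→(8.5,11)  cross = 4·11 − 8.5·12 = -58.0000; (r_i+r_j)·cross = 12.5·-58.0000 = -725.0000
edge 1: (8.5,11)→(19.5,12)  cross = 8.5·12 − 19.5·11 = -112.5000; (r_i+r_j)·cross = 28·-112.5000 = -3150.0000
edge 2: (19.5,12)→(18.5,40)  cross = 19.5·40 − 18.5·12 = 558.0000; (r_i+r_j)·cross = 38·558.0000 = 21204.0000
edge 3: (18.5,40)→(11,36)  cross = 18.5·36 − 11·40 = 226.0000; (r_i+r_j)·cross = 29.5·226.0000 = 6667.0000
edge 4: (11,36)→(4,12)  cross = 11·12 − 4·36 = -12.0000; (r_i+r_j)·cross = 15·-12.0000 = -180.0000
Σcross = 601.5000 → A = |Σcross|/2 = 300.7500 mm²
Σ(r_i+r_j)·cross = 23816.0000 → first moment M = |Σ|/6 = 3969.3333
R_c = M/A = 3969.3333/300.7500 = 13.1981 mm
θ = 92° = 1.605703 rad
V = θ·R_c·A = 1.605703·13.1981·300.7500 = 6373.570 mm³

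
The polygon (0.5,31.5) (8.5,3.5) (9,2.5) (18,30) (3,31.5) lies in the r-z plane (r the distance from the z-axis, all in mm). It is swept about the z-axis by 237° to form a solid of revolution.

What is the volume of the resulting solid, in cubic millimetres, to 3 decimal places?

Profile (r,z), 5 vertices: (0.5,31.5) (8.5,3.5) (9,2.5) (18,30) (3,31.5)
edge 0: (0.5,31.5)→(8.5,3.5)  cross = 0.5·3.5 − 8.5·31.5 = -266.0000; (r_i+r_j)·cross = 9·-266.0000 = -2394.0000
edge 1: (8.5,3.5)→(9,2.5)  cross = 8.5·2.5 − 9·3.5 = -10.2500; (r_i+r_j)·cross = 17.5·-10.2500 = -179.3750
edge 2: (9,2.5)→(18,30)  cross = 9·30 − 18·2.5 = 225.0000; (r_i+r_j)·cross = 27·225.0000 = 6075.0000
edge 3: (18,30)→(3,31.5)  cross = 18·31.5 − 3·30 = 477.0000; (r_i+r_j)·cross = 21·477.0000 = 10017.0000
edge 4: (3,31.5)→(0.5,31.5)  cross = 3·31.5 − 0.5·31.5 = 78.7500; (r_i+r_j)·cross = 3.5·78.7500 = 275.6250
Σcross = 504.5000 → A = |Σcross|/2 = 252.2500 mm²
Σ(r_i+r_j)·cross = 13794.2500 → first moment M = |Σ|/6 = 2299.0417
R_c = M/A = 2299.0417/252.2500 = 9.1141 mm
θ = 237° = 4.136430 rad
V = θ·R_c·A = 4.136430·9.1141·252.2500 = 9509.826 mm³

Volume = 9509.826 mm³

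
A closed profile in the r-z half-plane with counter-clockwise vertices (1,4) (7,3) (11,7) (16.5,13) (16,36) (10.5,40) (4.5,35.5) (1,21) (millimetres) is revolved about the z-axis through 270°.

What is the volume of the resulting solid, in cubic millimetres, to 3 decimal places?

Profile (r,z), 8 vertices: (1,4) (7,3) (11,7) (16.5,13) (16,36) (10.5,40) (4.5,35.5) (1,21)
edge 0: (1,4)→(7,3)  cross = 1·3 − 7·4 = -25.0000; (r_i+r_j)·cross = 8·-25.0000 = -200.0000
edge 1: (7,3)→(11,7)  cross = 7·7 − 11·3 = 16.0000; (r_i+r_j)·cross = 18·16.0000 = 288.0000
edge 2: (11,7)→(16.5,13)  cross = 11·13 − 16.5·7 = 27.5000; (r_i+r_j)·cross = 27.5·27.5000 = 756.2500
edge 3: (16.5,13)→(16,36)  cross = 16.5·36 − 16·13 = 386.0000; (r_i+r_j)·cross = 32.5·386.0000 = 12545.0000
edge 4: (16,36)→(10.5,40)  cross = 16·40 − 10.5·36 = 262.0000; (r_i+r_j)·cross = 26.5·262.0000 = 6943.0000
edge 5: (10.5,40)→(4.5,35.5)  cross = 10.5·35.5 − 4.5·40 = 192.7500; (r_i+r_j)·cross = 15·192.7500 = 2891.2500
edge 6: (4.5,35.5)→(1,21)  cross = 4.5·21 − 1·35.5 = 59.0000; (r_i+r_j)·cross = 5.5·59.0000 = 324.5000
edge 7: (1,21)→(1,4)  cross = 1·4 − 1·21 = -17.0000; (r_i+r_j)·cross = 2·-17.0000 = -34.0000
Σcross = 901.2500 → A = |Σcross|/2 = 450.6250 mm²
Σ(r_i+r_j)·cross = 23514.0000 → first moment M = |Σ|/6 = 3919.0000
R_c = M/A = 3919.0000/450.6250 = 8.6968 mm
θ = 270° = 4.712389 rad
V = θ·R_c·A = 4.712389·8.6968·450.6250 = 18467.852 mm³

Volume = 18467.852 mm³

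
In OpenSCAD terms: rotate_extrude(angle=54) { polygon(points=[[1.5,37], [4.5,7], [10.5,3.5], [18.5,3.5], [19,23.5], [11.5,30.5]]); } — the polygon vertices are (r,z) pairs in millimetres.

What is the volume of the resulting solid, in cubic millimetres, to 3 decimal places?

Profile (r,z), 6 vertices: (1.5,37) (4.5,7) (10.5,3.5) (18.5,3.5) (19,23.5) (11.5,30.5)
edge 0: (1.5,37)→(4.5,7)  cross = 1.5·7 − 4.5·37 = -156.0000; (r_i+r_j)·cross = 6·-156.0000 = -936.0000
edge 1: (4.5,7)→(10.5,3.5)  cross = 4.5·3.5 − 10.5·7 = -57.7500; (r_i+r_j)·cross = 15·-57.7500 = -866.2500
edge 2: (10.5,3.5)→(18.5,3.5)  cross = 10.5·3.5 − 18.5·3.5 = -28.0000; (r_i+r_j)·cross = 29·-28.0000 = -812.0000
edge 3: (18.5,3.5)→(19,23.5)  cross = 18.5·23.5 − 19·3.5 = 368.2500; (r_i+r_j)·cross = 37.5·368.2500 = 13809.3750
edge 4: (19,23.5)→(11.5,30.5)  cross = 19·30.5 − 11.5·23.5 = 309.2500; (r_i+r_j)·cross = 30.5·309.2500 = 9432.1250
edge 5: (11.5,30.5)→(1.5,37)  cross = 11.5·37 − 1.5·30.5 = 379.7500; (r_i+r_j)·cross = 13·379.7500 = 4936.7500
Σcross = 815.5000 → A = |Σcross|/2 = 407.7500 mm²
Σ(r_i+r_j)·cross = 25564.0000 → first moment M = |Σ|/6 = 4260.6667
R_c = M/A = 4260.6667/407.7500 = 10.4492 mm
θ = 54° = 0.942478 rad
V = θ·R_c·A = 0.942478·10.4492·407.7500 = 4015.584 mm³

Volume = 4015.584 mm³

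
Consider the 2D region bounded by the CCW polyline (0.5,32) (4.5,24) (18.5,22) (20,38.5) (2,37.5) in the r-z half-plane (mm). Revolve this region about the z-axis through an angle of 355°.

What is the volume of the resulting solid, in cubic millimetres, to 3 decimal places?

Volume = 17354.511 mm³

Profile (r,z), 5 vertices: (0.5,32) (4.5,24) (18.5,22) (20,38.5) (2,37.5)
edge 0: (0.5,32)→(4.5,24)  cross = 0.5·24 − 4.5·32 = -132.0000; (r_i+r_j)·cross = 5·-132.0000 = -660.0000
edge 1: (4.5,24)→(18.5,22)  cross = 4.5·22 − 18.5·24 = -345.0000; (r_i+r_j)·cross = 23·-345.0000 = -7935.0000
edge 2: (18.5,22)→(20,38.5)  cross = 18.5·38.5 − 20·22 = 272.2500; (r_i+r_j)·cross = 38.5·272.2500 = 10481.6250
edge 3: (20,38.5)→(2,37.5)  cross = 20·37.5 − 2·38.5 = 673.0000; (r_i+r_j)·cross = 22·673.0000 = 14806.0000
edge 4: (2,37.5)→(0.5,32)  cross = 2·32 − 0.5·37.5 = 45.2500; (r_i+r_j)·cross = 2.5·45.2500 = 113.1250
Σcross = 513.5000 → A = |Σcross|/2 = 256.7500 mm²
Σ(r_i+r_j)·cross = 16805.7500 → first moment M = |Σ|/6 = 2800.9583
R_c = M/A = 2800.9583/256.7500 = 10.9093 mm
θ = 355° = 6.195919 rad
V = θ·R_c·A = 6.195919·10.9093·256.7500 = 17354.511 mm³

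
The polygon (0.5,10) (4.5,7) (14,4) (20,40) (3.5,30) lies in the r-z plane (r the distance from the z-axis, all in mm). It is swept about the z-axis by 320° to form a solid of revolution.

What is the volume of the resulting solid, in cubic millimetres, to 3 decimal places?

Volume = 23757.422 mm³

Profile (r,z), 5 vertices: (0.5,10) (4.5,7) (14,4) (20,40) (3.5,30)
edge 0: (0.5,10)→(4.5,7)  cross = 0.5·7 − 4.5·10 = -41.5000; (r_i+r_j)·cross = 5·-41.5000 = -207.5000
edge 1: (4.5,7)→(14,4)  cross = 4.5·4 − 14·7 = -80.0000; (r_i+r_j)·cross = 18.5·-80.0000 = -1480.0000
edge 2: (14,4)→(20,40)  cross = 14·40 − 20·4 = 480.0000; (r_i+r_j)·cross = 34·480.0000 = 16320.0000
edge 3: (20,40)→(3.5,30)  cross = 20·30 − 3.5·40 = 460.0000; (r_i+r_j)·cross = 23.5·460.0000 = 10810.0000
edge 4: (3.5,30)→(0.5,10)  cross = 3.5·10 − 0.5·30 = 20.0000; (r_i+r_j)·cross = 4·20.0000 = 80.0000
Σcross = 838.5000 → A = |Σcross|/2 = 419.2500 mm²
Σ(r_i+r_j)·cross = 25522.5000 → first moment M = |Σ|/6 = 4253.7500
R_c = M/A = 4253.7500/419.2500 = 10.1461 mm
θ = 320° = 5.585054 rad
V = θ·R_c·A = 5.585054·10.1461·419.2500 = 23757.422 mm³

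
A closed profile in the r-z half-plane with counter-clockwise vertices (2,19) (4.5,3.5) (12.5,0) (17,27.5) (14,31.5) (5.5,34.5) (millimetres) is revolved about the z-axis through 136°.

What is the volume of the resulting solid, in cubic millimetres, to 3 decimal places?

Volume = 7856.181 mm³

Profile (r,z), 6 vertices: (2,19) (4.5,3.5) (12.5,0) (17,27.5) (14,31.5) (5.5,34.5)
edge 0: (2,19)→(4.5,3.5)  cross = 2·3.5 − 4.5·19 = -78.5000; (r_i+r_j)·cross = 6.5·-78.5000 = -510.2500
edge 1: (4.5,3.5)→(12.5,0)  cross = 4.5·0 − 12.5·3.5 = -43.7500; (r_i+r_j)·cross = 17·-43.7500 = -743.7500
edge 2: (12.5,0)→(17,27.5)  cross = 12.5·27.5 − 17·0 = 343.7500; (r_i+r_j)·cross = 29.5·343.7500 = 10140.6250
edge 3: (17,27.5)→(14,31.5)  cross = 17·31.5 − 14·27.5 = 150.5000; (r_i+r_j)·cross = 31·150.5000 = 4665.5000
edge 4: (14,31.5)→(5.5,34.5)  cross = 14·34.5 − 5.5·31.5 = 309.7500; (r_i+r_j)·cross = 19.5·309.7500 = 6040.1250
edge 5: (5.5,34.5)→(2,19)  cross = 5.5·19 − 2·34.5 = 35.5000; (r_i+r_j)·cross = 7.5·35.5000 = 266.2500
Σcross = 717.2500 → A = |Σcross|/2 = 358.6250 mm²
Σ(r_i+r_j)·cross = 19858.5000 → first moment M = |Σ|/6 = 3309.7500
R_c = M/A = 3309.7500/358.6250 = 9.2290 mm
θ = 136° = 2.373648 rad
V = θ·R_c·A = 2.373648·9.2290·358.6250 = 7856.181 mm³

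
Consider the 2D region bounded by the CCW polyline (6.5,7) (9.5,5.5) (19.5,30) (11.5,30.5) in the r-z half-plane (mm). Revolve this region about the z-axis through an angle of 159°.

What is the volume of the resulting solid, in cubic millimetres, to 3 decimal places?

Profile (r,z), 4 vertices: (6.5,7) (9.5,5.5) (19.5,30) (11.5,30.5)
edge 0: (6.5,7)→(9.5,5.5)  cross = 6.5·5.5 − 9.5·7 = -30.7500; (r_i+r_j)·cross = 16·-30.7500 = -492.0000
edge 1: (9.5,5.5)→(19.5,30)  cross = 9.5·30 − 19.5·5.5 = 177.7500; (r_i+r_j)·cross = 29·177.7500 = 5154.7500
edge 2: (19.5,30)→(11.5,30.5)  cross = 19.5·30.5 − 11.5·30 = 249.7500; (r_i+r_j)·cross = 31·249.7500 = 7742.2500
edge 3: (11.5,30.5)→(6.5,7)  cross = 11.5·7 − 6.5·30.5 = -117.7500; (r_i+r_j)·cross = 18·-117.7500 = -2119.5000
Σcross = 279.0000 → A = |Σcross|/2 = 139.5000 mm²
Σ(r_i+r_j)·cross = 10285.5000 → first moment M = |Σ|/6 = 1714.2500
R_c = M/A = 1714.2500/139.5000 = 12.2885 mm
θ = 159° = 2.775074 rad
V = θ·R_c·A = 2.775074·12.2885·139.5000 = 4757.170 mm³

Volume = 4757.170 mm³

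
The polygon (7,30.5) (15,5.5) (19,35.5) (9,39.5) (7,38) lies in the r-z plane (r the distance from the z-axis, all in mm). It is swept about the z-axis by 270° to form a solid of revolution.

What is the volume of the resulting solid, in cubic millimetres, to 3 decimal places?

Volume = 13913.328 mm³

Profile (r,z), 5 vertices: (7,30.5) (15,5.5) (19,35.5) (9,39.5) (7,38)
edge 0: (7,30.5)→(15,5.5)  cross = 7·5.5 − 15·30.5 = -419.0000; (r_i+r_j)·cross = 22·-419.0000 = -9218.0000
edge 1: (15,5.5)→(19,35.5)  cross = 15·35.5 − 19·5.5 = 428.0000; (r_i+r_j)·cross = 34·428.0000 = 14552.0000
edge 2: (19,35.5)→(9,39.5)  cross = 19·39.5 − 9·35.5 = 431.0000; (r_i+r_j)·cross = 28·431.0000 = 12068.0000
edge 3: (9,39.5)→(7,38)  cross = 9·38 − 7·39.5 = 65.5000; (r_i+r_j)·cross = 16·65.5000 = 1048.0000
edge 4: (7,38)→(7,30.5)  cross = 7·30.5 − 7·38 = -52.5000; (r_i+r_j)·cross = 14·-52.5000 = -735.0000
Σcross = 453.0000 → A = |Σcross|/2 = 226.5000 mm²
Σ(r_i+r_j)·cross = 17715.0000 → first moment M = |Σ|/6 = 2952.5000
R_c = M/A = 2952.5000/226.5000 = 13.0353 mm
θ = 270° = 4.712389 rad
V = θ·R_c·A = 4.712389·13.0353·226.5000 = 13913.328 mm³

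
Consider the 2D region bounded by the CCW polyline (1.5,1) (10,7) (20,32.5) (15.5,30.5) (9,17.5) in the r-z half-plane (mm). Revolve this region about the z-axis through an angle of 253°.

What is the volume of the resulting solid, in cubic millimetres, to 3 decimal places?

Profile (r,z), 5 vertices: (1.5,1) (10,7) (20,32.5) (15.5,30.5) (9,17.5)
edge 0: (1.5,1)→(10,7)  cross = 1.5·7 − 10·1 = 0.5000; (r_i+r_j)·cross = 11.5·0.5000 = 5.7500
edge 1: (10,7)→(20,32.5)  cross = 10·32.5 − 20·7 = 185.0000; (r_i+r_j)·cross = 30·185.0000 = 5550.0000
edge 2: (20,32.5)→(15.5,30.5)  cross = 20·30.5 − 15.5·32.5 = 106.2500; (r_i+r_j)·cross = 35.5·106.2500 = 3771.8750
edge 3: (15.5,30.5)→(9,17.5)  cross = 15.5·17.5 − 9·30.5 = -3.2500; (r_i+r_j)·cross = 24.5·-3.2500 = -79.6250
edge 4: (9,17.5)→(1.5,1)  cross = 9·1 − 1.5·17.5 = -17.2500; (r_i+r_j)·cross = 10.5·-17.2500 = -181.1250
Σcross = 271.2500 → A = |Σcross|/2 = 135.6250 mm²
Σ(r_i+r_j)·cross = 9066.8750 → first moment M = |Σ|/6 = 1511.1458
R_c = M/A = 1511.1458/135.6250 = 11.1421 mm
θ = 253° = 4.415683 rad
V = θ·R_c·A = 4.415683·11.1421·135.6250 = 6672.741 mm³

Volume = 6672.741 mm³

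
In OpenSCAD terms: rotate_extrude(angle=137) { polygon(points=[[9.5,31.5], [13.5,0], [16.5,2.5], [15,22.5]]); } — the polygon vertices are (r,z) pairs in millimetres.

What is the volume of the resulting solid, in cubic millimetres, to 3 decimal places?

Profile (r,z), 4 vertices: (9.5,31.5) (13.5,0) (16.5,2.5) (15,22.5)
edge 0: (9.5,31.5)→(13.5,0)  cross = 9.5·0 − 13.5·31.5 = -425.2500; (r_i+r_j)·cross = 23·-425.2500 = -9780.7500
edge 1: (13.5,0)→(16.5,2.5)  cross = 13.5·2.5 − 16.5·0 = 33.7500; (r_i+r_j)·cross = 30·33.7500 = 1012.5000
edge 2: (16.5,2.5)→(15,22.5)  cross = 16.5·22.5 − 15·2.5 = 333.7500; (r_i+r_j)·cross = 31.5·333.7500 = 10513.1250
edge 3: (15,22.5)→(9.5,31.5)  cross = 15·31.5 − 9.5·22.5 = 258.7500; (r_i+r_j)·cross = 24.5·258.7500 = 6339.3750
Σcross = 201.0000 → A = |Σcross|/2 = 100.5000 mm²
Σ(r_i+r_j)·cross = 8084.2500 → first moment M = |Σ|/6 = 1347.3750
R_c = M/A = 1347.3750/100.5000 = 13.4067 mm
θ = 137° = 2.391101 rad
V = θ·R_c·A = 2.391101·13.4067·100.5000 = 3221.710 mm³

Volume = 3221.710 mm³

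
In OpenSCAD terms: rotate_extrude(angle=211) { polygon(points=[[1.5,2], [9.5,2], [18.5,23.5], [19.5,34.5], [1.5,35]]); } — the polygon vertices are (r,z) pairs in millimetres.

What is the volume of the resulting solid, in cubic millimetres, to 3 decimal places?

Profile (r,z), 5 vertices: (1.5,2) (9.5,2) (18.5,23.5) (19.5,34.5) (1.5,35)
edge 0: (1.5,2)→(9.5,2)  cross = 1.5·2 − 9.5·2 = -16.0000; (r_i+r_j)·cross = 11·-16.0000 = -176.0000
edge 1: (9.5,2)→(18.5,23.5)  cross = 9.5·23.5 − 18.5·2 = 186.2500; (r_i+r_j)·cross = 28·186.2500 = 5215.0000
edge 2: (18.5,23.5)→(19.5,34.5)  cross = 18.5·34.5 − 19.5·23.5 = 180.0000; (r_i+r_j)·cross = 38·180.0000 = 6840.0000
edge 3: (19.5,34.5)→(1.5,35)  cross = 19.5·35 − 1.5·34.5 = 630.7500; (r_i+r_j)·cross = 21·630.7500 = 13245.7500
edge 4: (1.5,35)→(1.5,2)  cross = 1.5·2 − 1.5·35 = -49.5000; (r_i+r_j)·cross = 3·-49.5000 = -148.5000
Σcross = 931.5000 → A = |Σcross|/2 = 465.7500 mm²
Σ(r_i+r_j)·cross = 24976.2500 → first moment M = |Σ|/6 = 4162.7083
R_c = M/A = 4162.7083/465.7500 = 8.9376 mm
θ = 211° = 3.682645 rad
V = θ·R_c·A = 3.682645·8.9376·465.7500 = 15329.776 mm³

Volume = 15329.776 mm³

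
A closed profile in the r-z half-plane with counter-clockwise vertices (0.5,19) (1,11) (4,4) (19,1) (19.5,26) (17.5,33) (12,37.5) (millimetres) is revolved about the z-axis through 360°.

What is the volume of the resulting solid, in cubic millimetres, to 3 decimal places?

Profile (r,z), 7 vertices: (0.5,19) (1,11) (4,4) (19,1) (19.5,26) (17.5,33) (12,37.5)
edge 0: (0.5,19)→(1,11)  cross = 0.5·11 − 1·19 = -13.5000; (r_i+r_j)·cross = 1.5·-13.5000 = -20.2500
edge 1: (1,11)→(4,4)  cross = 1·4 − 4·11 = -40.0000; (r_i+r_j)·cross = 5·-40.0000 = -200.0000
edge 2: (4,4)→(19,1)  cross = 4·1 − 19·4 = -72.0000; (r_i+r_j)·cross = 23·-72.0000 = -1656.0000
edge 3: (19,1)→(19.5,26)  cross = 19·26 − 19.5·1 = 474.5000; (r_i+r_j)·cross = 38.5·474.5000 = 18268.2500
edge 4: (19.5,26)→(17.5,33)  cross = 19.5·33 − 17.5·26 = 188.5000; (r_i+r_j)·cross = 37·188.5000 = 6974.5000
edge 5: (17.5,33)→(12,37.5)  cross = 17.5·37.5 − 12·33 = 260.2500; (r_i+r_j)·cross = 29.5·260.2500 = 7677.3750
edge 6: (12,37.5)→(0.5,19)  cross = 12·19 − 0.5·37.5 = 209.2500; (r_i+r_j)·cross = 12.5·209.2500 = 2615.6250
Σcross = 1007.0000 → A = |Σcross|/2 = 503.5000 mm²
Σ(r_i+r_j)·cross = 33659.5000 → first moment M = |Σ|/6 = 5609.9167
R_c = M/A = 5609.9167/503.5000 = 11.1418 mm
θ = 360° = 6.283185 rad
V = θ·R_c·A = 6.283185·11.1418·503.5000 = 35248.146 mm³

Volume = 35248.146 mm³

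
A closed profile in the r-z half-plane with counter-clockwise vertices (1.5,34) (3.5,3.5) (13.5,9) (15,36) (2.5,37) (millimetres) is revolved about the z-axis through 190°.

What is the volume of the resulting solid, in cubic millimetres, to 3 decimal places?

Volume = 9629.200 mm³

Profile (r,z), 5 vertices: (1.5,34) (3.5,3.5) (13.5,9) (15,36) (2.5,37)
edge 0: (1.5,34)→(3.5,3.5)  cross = 1.5·3.5 − 3.5·34 = -113.7500; (r_i+r_j)·cross = 5·-113.7500 = -568.7500
edge 1: (3.5,3.5)→(13.5,9)  cross = 3.5·9 − 13.5·3.5 = -15.7500; (r_i+r_j)·cross = 17·-15.7500 = -267.7500
edge 2: (13.5,9)→(15,36)  cross = 13.5·36 − 15·9 = 351.0000; (r_i+r_j)·cross = 28.5·351.0000 = 10003.5000
edge 3: (15,36)→(2.5,37)  cross = 15·37 − 2.5·36 = 465.0000; (r_i+r_j)·cross = 17.5·465.0000 = 8137.5000
edge 4: (2.5,37)→(1.5,34)  cross = 2.5·34 − 1.5·37 = 29.5000; (r_i+r_j)·cross = 4·29.5000 = 118.0000
Σcross = 716.0000 → A = |Σcross|/2 = 358.0000 mm²
Σ(r_i+r_j)·cross = 17422.5000 → first moment M = |Σ|/6 = 2903.7500
R_c = M/A = 2903.7500/358.0000 = 8.1110 mm
θ = 190° = 3.316126 rad
V = θ·R_c·A = 3.316126·8.1110·358.0000 = 9629.200 mm³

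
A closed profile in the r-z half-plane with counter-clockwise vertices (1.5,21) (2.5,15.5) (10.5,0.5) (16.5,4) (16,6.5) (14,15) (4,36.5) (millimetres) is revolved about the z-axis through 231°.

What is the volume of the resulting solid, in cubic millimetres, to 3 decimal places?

Profile (r,z), 7 vertices: (1.5,21) (2.5,15.5) (10.5,0.5) (16.5,4) (16,6.5) (14,15) (4,36.5)
edge 0: (1.5,21)→(2.5,15.5)  cross = 1.5·15.5 − 2.5·21 = -29.2500; (r_i+r_j)·cross = 4·-29.2500 = -117.0000
edge 1: (2.5,15.5)→(10.5,0.5)  cross = 2.5·0.5 − 10.5·15.5 = -161.5000; (r_i+r_j)·cross = 13·-161.5000 = -2099.5000
edge 2: (10.5,0.5)→(16.5,4)  cross = 10.5·4 − 16.5·0.5 = 33.7500; (r_i+r_j)·cross = 27·33.7500 = 911.2500
edge 3: (16.5,4)→(16,6.5)  cross = 16.5·6.5 − 16·4 = 43.2500; (r_i+r_j)·cross = 32.5·43.2500 = 1405.6250
edge 4: (16,6.5)→(14,15)  cross = 16·15 − 14·6.5 = 149.0000; (r_i+r_j)·cross = 30·149.0000 = 4470.0000
edge 5: (14,15)→(4,36.5)  cross = 14·36.5 − 4·15 = 451.0000; (r_i+r_j)·cross = 18·451.0000 = 8118.0000
edge 6: (4,36.5)→(1.5,21)  cross = 4·21 − 1.5·36.5 = 29.2500; (r_i+r_j)·cross = 5.5·29.2500 = 160.8750
Σcross = 515.5000 → A = |Σcross|/2 = 257.7500 mm²
Σ(r_i+r_j)·cross = 12849.2500 → first moment M = |Σ|/6 = 2141.5417
R_c = M/A = 2141.5417/257.7500 = 8.3086 mm
θ = 231° = 4.031711 rad
V = θ·R_c·A = 4.031711·8.3086·257.7500 = 8634.076 mm³

Volume = 8634.076 mm³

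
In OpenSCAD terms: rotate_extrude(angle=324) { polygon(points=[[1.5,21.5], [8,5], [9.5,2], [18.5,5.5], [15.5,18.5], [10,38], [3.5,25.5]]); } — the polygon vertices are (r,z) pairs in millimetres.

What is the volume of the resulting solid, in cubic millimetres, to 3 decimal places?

Profile (r,z), 7 vertices: (1.5,21.5) (8,5) (9.5,2) (18.5,5.5) (15.5,18.5) (10,38) (3.5,25.5)
edge 0: (1.5,21.5)→(8,5)  cross = 1.5·5 − 8·21.5 = -164.5000; (r_i+r_j)·cross = 9.5·-164.5000 = -1562.7500
edge 1: (8,5)→(9.5,2)  cross = 8·2 − 9.5·5 = -31.5000; (r_i+r_j)·cross = 17.5·-31.5000 = -551.2500
edge 2: (9.5,2)→(18.5,5.5)  cross = 9.5·5.5 − 18.5·2 = 15.2500; (r_i+r_j)·cross = 28·15.2500 = 427.0000
edge 3: (18.5,5.5)→(15.5,18.5)  cross = 18.5·18.5 − 15.5·5.5 = 257.0000; (r_i+r_j)·cross = 34·257.0000 = 8738.0000
edge 4: (15.5,18.5)→(10,38)  cross = 15.5·38 − 10·18.5 = 404.0000; (r_i+r_j)·cross = 25.5·404.0000 = 10302.0000
edge 5: (10,38)→(3.5,25.5)  cross = 10·25.5 − 3.5·38 = 122.0000; (r_i+r_j)·cross = 13.5·122.0000 = 1647.0000
edge 6: (3.5,25.5)→(1.5,21.5)  cross = 3.5·21.5 − 1.5·25.5 = 37.0000; (r_i+r_j)·cross = 5·37.0000 = 185.0000
Σcross = 639.2500 → A = |Σcross|/2 = 319.6250 mm²
Σ(r_i+r_j)·cross = 19185.0000 → first moment M = |Σ|/6 = 3197.5000
R_c = M/A = 3197.5000/319.6250 = 10.0039 mm
θ = 324° = 5.654867 rad
V = θ·R_c·A = 5.654867·10.0039·319.6250 = 18081.437 mm³

Volume = 18081.437 mm³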